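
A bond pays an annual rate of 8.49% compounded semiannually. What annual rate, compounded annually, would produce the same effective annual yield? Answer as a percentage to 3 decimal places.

8.670%

EAR = (1 + 0.0849/2)^2 − 1 = 0.086702.
Compounded annually, the equivalent nominal rate is the EAR itself: 8.670%.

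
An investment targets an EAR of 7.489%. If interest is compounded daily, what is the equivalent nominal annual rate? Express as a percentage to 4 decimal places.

(1 + r/365)^365 − 1 = 0.07489, so 1 + r/365 = 1.07489^(1/365).
r/365 = 0.000198, so r = 0.072225 = 7.2225%.

7.2225%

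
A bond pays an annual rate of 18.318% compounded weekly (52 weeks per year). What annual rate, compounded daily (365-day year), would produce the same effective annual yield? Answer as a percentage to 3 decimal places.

EAR = (1 + 0.18318/52)^52 − 1 = 0.200644.
Solve (1 + r/365)^365 = 1.200644: r/365 = 1.200644^(1/365) − 1 = 0.000501, so r = 0.182904 = 18.290%.

18.290%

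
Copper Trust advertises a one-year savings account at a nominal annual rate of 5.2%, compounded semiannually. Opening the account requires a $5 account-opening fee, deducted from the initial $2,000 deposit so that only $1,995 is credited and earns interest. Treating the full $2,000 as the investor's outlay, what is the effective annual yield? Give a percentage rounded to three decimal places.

5.004%

Value after one year: 1,995 × (1 + 0.052/2)^2 = 1,995 × 1.052676 = $2,100.09.
Effective yield on the $2,000 outlay: 2,100.09 / 2,000 − 1 = 0.050044 = 5.004%.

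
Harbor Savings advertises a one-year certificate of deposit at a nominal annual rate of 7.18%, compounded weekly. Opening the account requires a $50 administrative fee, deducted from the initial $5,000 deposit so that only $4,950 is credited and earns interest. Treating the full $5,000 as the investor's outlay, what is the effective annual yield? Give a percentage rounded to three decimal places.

Value after one year: 4,950 × (1 + 0.0718/52)^52 = 4,950 × 1.074387 = $5,318.22.
Effective yield on the $5,000 outlay: 5,318.22 / 5,000 − 1 = 0.063643 = 6.364%.

6.364%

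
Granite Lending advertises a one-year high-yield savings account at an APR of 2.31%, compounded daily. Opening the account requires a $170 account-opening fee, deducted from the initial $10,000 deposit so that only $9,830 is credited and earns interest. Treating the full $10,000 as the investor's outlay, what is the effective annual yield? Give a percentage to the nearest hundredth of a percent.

0.60%

Value after one year: 9,830 × (1 + 0.0231/365)^365 = 9,830 × 1.023368 = $10,059.71.
Effective yield on the $10,000 outlay: 10,059.71 / 10,000 − 1 = 0.005971 = 0.60%.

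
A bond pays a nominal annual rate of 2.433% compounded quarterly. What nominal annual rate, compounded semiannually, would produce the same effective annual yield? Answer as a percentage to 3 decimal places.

2.440%

EAR = (1 + 0.02433/4)^4 − 1 = 0.024553.
Solve (1 + r/2)^2 = 1.024553: r/2 = 1.024553^(1/2) − 1 = 0.012202, so r = 0.024404 = 2.440%.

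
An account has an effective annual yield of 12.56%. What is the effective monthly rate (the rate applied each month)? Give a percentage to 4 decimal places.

0.9908%

The per-month rate i satisfies (1 + i)^12 = 1 + 0.1256.
i = 1.1256^(1/12) − 1 = 0.0099085 = 0.9908%.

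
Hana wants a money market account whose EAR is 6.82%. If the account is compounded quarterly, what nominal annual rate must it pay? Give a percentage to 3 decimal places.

6.652%

(1 + r/4)^4 − 1 = 0.0682, so 1 + r/4 = 1.0682^(1/4).
r/4 = 0.016631, so r = 0.066522 = 6.652%.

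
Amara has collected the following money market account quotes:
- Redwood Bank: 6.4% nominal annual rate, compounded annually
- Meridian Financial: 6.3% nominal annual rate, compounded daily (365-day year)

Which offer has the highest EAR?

Meridian Financial

Redwood Bank: compounded annually, EAR = 6.400%
Meridian Financial: (1 + 0.063/365)^365 − 1 = 6.502%
The highest effective annual rate is Meridian Financial at 6.502%.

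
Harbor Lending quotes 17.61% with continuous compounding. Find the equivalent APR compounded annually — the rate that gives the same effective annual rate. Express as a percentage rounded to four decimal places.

EAR under continuous compounding: e^0.1761 − 1 = 0.192557.
Compounded annually, the equivalent nominal rate is the EAR itself: 19.2557%.

19.2557%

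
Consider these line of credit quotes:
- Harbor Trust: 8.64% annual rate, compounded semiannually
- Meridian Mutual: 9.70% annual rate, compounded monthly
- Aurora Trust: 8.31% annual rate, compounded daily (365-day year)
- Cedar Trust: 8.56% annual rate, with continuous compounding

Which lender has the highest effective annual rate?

Meridian Mutual

Harbor Trust: (1 + 0.0864/2)^2 − 1 = 8.827%
Meridian Mutual: (1 + 0.0970/12)^12 − 1 = 10.143%
Aurora Trust: (1 + 0.0831/365)^365 − 1 = 8.664%
Cedar Trust: e^0.0856 − 1 = 8.937%
The highest effective annual rate is Meridian Mutual at 10.143%.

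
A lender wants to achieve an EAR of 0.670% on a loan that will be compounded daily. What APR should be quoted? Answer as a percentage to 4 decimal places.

(1 + r/365)^365 − 1 = 0.00670, so 1 + r/365 = 1.00670^(1/365).
r/365 = 0.000018, so r = 0.006678 = 0.6678%.

0.6678%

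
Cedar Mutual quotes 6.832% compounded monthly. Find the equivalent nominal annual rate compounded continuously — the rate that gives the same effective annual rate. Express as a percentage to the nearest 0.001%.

EAR = (1 + 0.06832/12)^12 − 1 = 0.070500.
Equivalent continuous rate: r = ln(1 + 0.070500) = 0.068126 = 6.813%.

6.813%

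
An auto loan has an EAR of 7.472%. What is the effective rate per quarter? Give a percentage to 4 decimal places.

The per-quarter rate i satisfies (1 + i)^4 = 1 + 0.07472.
i = 1.07472^(1/4) − 1 = 0.0181783 = 1.8178%.

1.8178%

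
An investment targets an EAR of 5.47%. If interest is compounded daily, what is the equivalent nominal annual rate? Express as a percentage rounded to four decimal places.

5.3260%

(1 + r/365)^365 − 1 = 0.0547, so 1 + r/365 = 1.0547^(1/365).
r/365 = 0.000146, so r = 0.053260 = 5.3260%.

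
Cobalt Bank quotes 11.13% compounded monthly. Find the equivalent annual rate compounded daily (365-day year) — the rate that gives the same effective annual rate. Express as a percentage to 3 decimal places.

11.080%

EAR = (1 + 0.1113/12)^12 − 1 = 0.117157.
Solve (1 + r/365)^365 = 1.117157: r/365 = 1.117157^(1/365) − 1 = 0.000304, so r = 0.110804 = 11.080%.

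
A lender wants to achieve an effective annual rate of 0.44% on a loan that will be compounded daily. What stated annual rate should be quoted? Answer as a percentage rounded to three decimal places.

0.439%

(1 + r/365)^365 − 1 = 0.0044, so 1 + r/365 = 1.0044^(1/365).
r/365 = 0.000012, so r = 0.004390 = 0.439%.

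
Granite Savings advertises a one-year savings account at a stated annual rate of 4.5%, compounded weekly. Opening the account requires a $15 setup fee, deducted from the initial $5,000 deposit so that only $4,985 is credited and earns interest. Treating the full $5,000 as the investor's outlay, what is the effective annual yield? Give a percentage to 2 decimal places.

4.29%

Value after one year: 4,985 × (1 + 0.045/52)^52 = 4,985 × 1.046008 = $5,214.35.
Effective yield on the $5,000 outlay: 5,214.35 / 5,000 − 1 = 0.042869 = 4.29%.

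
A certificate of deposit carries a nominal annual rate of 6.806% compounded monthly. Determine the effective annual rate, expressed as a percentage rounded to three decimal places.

7.022%

EAR = (1 + 0.06806/12)^12 − 1.
= (1 + 0.005672)^12 − 1 = 1.070224 − 1 = 7.022%.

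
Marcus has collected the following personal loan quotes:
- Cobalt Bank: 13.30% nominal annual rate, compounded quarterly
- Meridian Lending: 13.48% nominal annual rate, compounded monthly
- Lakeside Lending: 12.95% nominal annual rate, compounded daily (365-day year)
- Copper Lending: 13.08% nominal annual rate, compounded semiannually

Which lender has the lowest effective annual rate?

Cobalt Bank: (1 + 0.1330/4)^4 − 1 = 13.978%
Meridian Lending: (1 + 0.1348/12)^12 − 1 = 14.345%
Lakeside Lending: (1 + 0.1295/365)^365 − 1 = 13.823%
Copper Lending: (1 + 0.1308/2)^2 − 1 = 13.508%
The lowest effective annual rate is Copper Lending at 13.508%.

Copper Lending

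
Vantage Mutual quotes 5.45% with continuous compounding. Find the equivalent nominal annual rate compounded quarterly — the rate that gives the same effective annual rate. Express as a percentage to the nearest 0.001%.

5.487%

EAR under continuous compounding: e^0.0545 − 1 = 0.056012.
Solve (1 + r/4)^4 = 1.056012: r/4 = 1.056012^(1/4) − 1 = 0.013718, so r = 0.054873 = 5.487%.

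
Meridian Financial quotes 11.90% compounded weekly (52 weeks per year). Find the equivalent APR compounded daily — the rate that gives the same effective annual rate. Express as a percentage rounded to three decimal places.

11.888%

EAR = (1 + 0.1190/52)^52 − 1 = 0.126217.
Solve (1 + r/365)^365 = 1.126217: r/365 = 1.126217^(1/365) − 1 = 0.000326, so r = 0.118883 = 11.888%.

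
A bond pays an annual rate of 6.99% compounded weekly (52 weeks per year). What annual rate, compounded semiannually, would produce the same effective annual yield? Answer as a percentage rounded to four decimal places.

EAR = (1 + 0.0699/52)^52 − 1 = 0.072351.
Solve (1 + r/2)^2 = 1.072351: r/2 = 1.072351^(1/2) − 1 = 0.035544, so r = 0.071087 = 7.1087%.

7.1087%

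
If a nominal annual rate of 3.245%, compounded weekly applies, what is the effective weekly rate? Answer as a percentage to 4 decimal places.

With a nominal annual rate compounded weekly, the periodic rate is the nominal rate divided by 52.
i = 0.03245 / 52 = 0.0006240 = 0.0624%.

0.0624%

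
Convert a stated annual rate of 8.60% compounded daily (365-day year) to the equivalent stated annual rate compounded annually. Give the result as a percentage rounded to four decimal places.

8.9795%

EAR = (1 + 0.0860/365)^365 − 1 = 0.089795.
Compounded annually, the equivalent nominal rate is the EAR itself: 8.9795%.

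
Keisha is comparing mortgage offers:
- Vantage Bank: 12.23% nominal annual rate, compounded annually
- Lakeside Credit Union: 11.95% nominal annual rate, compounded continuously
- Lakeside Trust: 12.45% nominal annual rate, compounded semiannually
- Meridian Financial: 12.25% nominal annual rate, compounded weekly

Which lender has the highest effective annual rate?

Meridian Financial

Vantage Bank: compounded annually, EAR = 12.230%
Lakeside Credit Union: e^0.1195 − 1 = 12.693%
Lakeside Trust: (1 + 0.1245/2)^2 − 1 = 12.838%
Meridian Financial: (1 + 0.1225/52)^52 − 1 = 13.016%
The highest effective annual rate is Meridian Financial at 13.016%.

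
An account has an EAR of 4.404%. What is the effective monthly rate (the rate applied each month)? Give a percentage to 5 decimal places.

The per-month rate i satisfies (1 + i)^12 = 1 + 0.04404.
i = 1.04404^(1/12) − 1 = 0.0035979 = 0.35979%.

0.35979%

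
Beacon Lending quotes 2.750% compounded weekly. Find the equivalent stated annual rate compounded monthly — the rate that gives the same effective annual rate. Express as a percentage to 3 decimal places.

EAR = (1 + 0.02750/52)^52 − 1 = 0.027874.
Solve (1 + r/12)^12 = 1.027874: r/12 = 1.027874^(1/12) − 1 = 0.002294, so r = 0.027524 = 2.752%.

2.752%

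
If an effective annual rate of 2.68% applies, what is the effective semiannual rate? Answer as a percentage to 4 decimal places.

1.3311%

The per-half-year rate i satisfies (1 + i)^2 = 1 + 0.0268.
i = 1.0268^(1/2) − 1 = 0.0133114 = 1.3311%.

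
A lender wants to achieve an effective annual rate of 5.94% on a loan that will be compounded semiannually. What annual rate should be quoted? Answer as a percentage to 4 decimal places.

5.8543%

(1 + r/2)^2 − 1 = 0.0594, so 1 + r/2 = 1.0594^(1/2).
r/2 = 0.029272, so r = 0.058543 = 5.8543%.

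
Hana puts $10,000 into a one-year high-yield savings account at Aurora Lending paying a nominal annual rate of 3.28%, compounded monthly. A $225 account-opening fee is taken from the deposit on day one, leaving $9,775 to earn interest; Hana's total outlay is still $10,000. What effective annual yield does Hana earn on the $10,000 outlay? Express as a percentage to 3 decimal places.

Value after one year: 9,775 × (1 + 0.0328/12)^12 = 9,775 × 1.033298 = $10,100.48.
Effective yield on the $10,000 outlay: 10,100.48 / 10,000 − 1 = 0.010048 = 1.005%.

1.005%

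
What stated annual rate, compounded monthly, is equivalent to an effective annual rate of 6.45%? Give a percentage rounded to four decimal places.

6.2668%

(1 + r/12)^12 − 1 = 0.0645, so 1 + r/12 = 1.0645^(1/12).
r/12 = 0.005222, so r = 0.062668 = 6.2668%.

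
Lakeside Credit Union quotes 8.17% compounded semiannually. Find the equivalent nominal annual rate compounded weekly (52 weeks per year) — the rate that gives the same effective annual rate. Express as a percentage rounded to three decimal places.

EAR = (1 + 0.0817/2)^2 − 1 = 0.083369.
Solve (1 + r/52)^52 = 1.083369: r/52 = 1.083369^(1/52) − 1 = 0.001541, so r = 0.080137 = 8.014%.

8.014%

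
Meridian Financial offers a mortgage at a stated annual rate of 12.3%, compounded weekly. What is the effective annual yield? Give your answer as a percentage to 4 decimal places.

13.0720%

EAR = (1 + 0.123/52)^52 − 1.
= 1.130720 − 1 = 13.0720%.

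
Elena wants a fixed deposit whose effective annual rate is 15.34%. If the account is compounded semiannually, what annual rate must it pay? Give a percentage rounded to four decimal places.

14.7929%

(1 + r/2)^2 − 1 = 0.1534, so 1 + r/2 = 1.1534^(1/2).
r/2 = 0.073965, so r = 0.147929 = 14.7929%.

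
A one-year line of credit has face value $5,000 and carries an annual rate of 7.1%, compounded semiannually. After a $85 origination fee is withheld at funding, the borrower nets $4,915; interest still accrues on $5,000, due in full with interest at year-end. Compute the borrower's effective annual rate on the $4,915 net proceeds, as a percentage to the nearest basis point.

Amount owed after one year: 5,000 × (1 + 0.071/2)^2 = 5,000 × 1.072260 = $5,361.30.
Effective rate on net proceeds: 5,361.30 / 4,915 − 1 = 0.090804 = 9.08%.

9.08%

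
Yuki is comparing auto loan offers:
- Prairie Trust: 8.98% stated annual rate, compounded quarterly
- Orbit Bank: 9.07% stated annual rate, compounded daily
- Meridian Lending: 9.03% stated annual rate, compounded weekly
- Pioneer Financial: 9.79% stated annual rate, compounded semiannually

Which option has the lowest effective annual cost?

Prairie Trust

Prairie Trust: (1 + 0.0898/4)^4 − 1 = 9.287%
Orbit Bank: (1 + 0.0907/365)^365 − 1 = 9.493%
Meridian Lending: (1 + 0.0903/52)^52 − 1 = 9.442%
Pioneer Financial: (1 + 0.0979/2)^2 − 1 = 10.030%
The lowest effective annual rate is Prairie Trust at 9.287%.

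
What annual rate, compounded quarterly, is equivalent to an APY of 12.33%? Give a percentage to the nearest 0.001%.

(1 + r/4)^4 − 1 = 0.1233, so 1 + r/4 = 1.1233^(1/4).
r/4 = 0.029494, so r = 0.117977 = 11.798%.

11.798%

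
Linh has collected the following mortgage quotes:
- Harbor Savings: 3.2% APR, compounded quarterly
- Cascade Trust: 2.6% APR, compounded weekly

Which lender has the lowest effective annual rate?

Harbor Savings: (1 + 0.032/4)^4 − 1 = 3.239%
Cascade Trust: (1 + 0.026/52)^52 − 1 = 2.633%
The lowest effective annual rate is Cascade Trust at 2.633%.

Cascade Trust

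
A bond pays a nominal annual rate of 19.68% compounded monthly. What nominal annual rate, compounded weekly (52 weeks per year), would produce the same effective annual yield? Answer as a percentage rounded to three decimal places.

19.557%

EAR = (1 + 0.1968/12)^12 − 1 = 0.215559.
Solve (1 + r/52)^52 = 1.215559: r/52 = 1.215559^(1/52) − 1 = 0.003761, so r = 0.195571 = 19.557%.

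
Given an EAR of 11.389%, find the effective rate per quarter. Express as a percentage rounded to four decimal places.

The per-quarter rate i satisfies (1 + i)^4 = 1 + 0.11389.
i = 1.11389^(1/4) − 1 = 0.0273314 = 2.7331%.

2.7331%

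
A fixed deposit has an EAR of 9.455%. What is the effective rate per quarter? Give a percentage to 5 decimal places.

The per-quarter rate i satisfies (1 + i)^4 = 1 + 0.09455.
i = 1.09455^(1/4) − 1 = 0.0228428 = 2.28428%.

2.28428%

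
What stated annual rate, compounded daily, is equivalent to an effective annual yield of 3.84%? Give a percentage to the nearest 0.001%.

(1 + r/365)^365 − 1 = 0.0384, so 1 + r/365 = 1.0384^(1/365).
r/365 = 0.000103, so r = 0.037683 = 3.768%.

3.768%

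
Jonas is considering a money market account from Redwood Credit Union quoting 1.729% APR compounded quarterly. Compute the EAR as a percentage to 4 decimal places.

EAR = (1 + 0.01729/4)^4 − 1.
= (1 + 0.004322)^4 − 1 = 1.017402 − 1 = 1.7402%.

1.7402%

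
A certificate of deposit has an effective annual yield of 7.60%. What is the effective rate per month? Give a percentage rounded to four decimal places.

0.6123%

The per-month rate i satisfies (1 + i)^12 = 1 + 0.0760.
i = 1.0760^(1/12) − 1 = 0.0061229 = 0.6123%.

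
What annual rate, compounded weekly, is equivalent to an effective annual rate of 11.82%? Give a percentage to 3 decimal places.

(1 + r/52)^52 − 1 = 0.1182, so 1 + r/52 = 1.1182^(1/52).
r/52 = 0.002151, so r = 0.111840 = 11.184%.

11.184%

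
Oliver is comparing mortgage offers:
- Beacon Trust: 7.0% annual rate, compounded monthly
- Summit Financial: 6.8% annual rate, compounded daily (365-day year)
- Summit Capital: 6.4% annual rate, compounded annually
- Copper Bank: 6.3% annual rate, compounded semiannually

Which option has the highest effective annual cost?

Beacon Trust

Beacon Trust: (1 + 0.070/12)^12 − 1 = 7.229%
Summit Financial: (1 + 0.068/365)^365 − 1 = 7.036%
Summit Capital: compounded annually, EAR = 6.400%
Copper Bank: (1 + 0.063/2)^2 − 1 = 6.399%
The highest effective annual rate is Beacon Trust at 7.229%.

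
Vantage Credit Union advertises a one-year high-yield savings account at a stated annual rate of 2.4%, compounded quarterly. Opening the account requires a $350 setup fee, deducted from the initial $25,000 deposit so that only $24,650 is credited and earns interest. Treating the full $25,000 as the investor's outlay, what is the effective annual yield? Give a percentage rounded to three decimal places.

0.988%

Value after one year: 24,650 × (1 + 0.024/4)^4 = 24,650 × 1.024217 = $25,246.95.
Effective yield on the $25,000 outlay: 25,246.95 / 25,000 − 1 = 0.009878 = 0.988%.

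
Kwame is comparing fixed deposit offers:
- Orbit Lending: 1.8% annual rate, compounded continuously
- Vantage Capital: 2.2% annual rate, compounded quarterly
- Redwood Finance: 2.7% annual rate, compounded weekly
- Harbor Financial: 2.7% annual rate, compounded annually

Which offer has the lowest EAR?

Orbit Lending

Orbit Lending: e^0.018 − 1 = 1.816%
Vantage Capital: (1 + 0.022/4)^4 − 1 = 2.218%
Redwood Finance: (1 + 0.027/52)^52 − 1 = 2.736%
Harbor Financial: compounded annually, EAR = 2.700%
The lowest effective annual rate is Orbit Lending at 1.816%.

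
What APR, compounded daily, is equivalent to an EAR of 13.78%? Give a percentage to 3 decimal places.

12.912%

(1 + r/365)^365 − 1 = 0.1378, so 1 + r/365 = 1.1378^(1/365).
r/365 = 0.000354, so r = 0.129119 = 12.912%.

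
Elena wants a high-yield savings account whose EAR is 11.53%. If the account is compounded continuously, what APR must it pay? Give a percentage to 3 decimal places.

Continuous: nominal r satisfies e^r − 1 = 0.1153.
r = ln(1 + 0.1153) = ln(1.1153) = 0.109123 = 10.912%.

10.912%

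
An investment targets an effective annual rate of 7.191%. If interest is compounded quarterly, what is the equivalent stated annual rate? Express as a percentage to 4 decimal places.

7.0048%

(1 + r/4)^4 − 1 = 0.07191, so 1 + r/4 = 1.07191^(1/4).
r/4 = 0.017512, so r = 0.070048 = 7.0048%.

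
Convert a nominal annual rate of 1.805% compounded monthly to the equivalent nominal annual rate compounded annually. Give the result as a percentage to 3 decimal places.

1.820%

EAR = (1 + 0.01805/12)^12 − 1 = 0.018200.
Compounded annually, the equivalent nominal rate is the EAR itself: 1.820%.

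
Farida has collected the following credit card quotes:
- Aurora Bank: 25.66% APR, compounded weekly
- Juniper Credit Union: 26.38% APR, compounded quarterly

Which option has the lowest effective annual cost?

Juniper Credit Union

Aurora Bank: (1 + 0.2566/52)^52 − 1 = 29.171%
Juniper Credit Union: (1 + 0.2638/4)^4 − 1 = 29.106%
The lowest effective annual rate is Juniper Credit Union at 29.106%.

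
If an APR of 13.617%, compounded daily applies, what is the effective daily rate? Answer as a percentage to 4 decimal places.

With a nominal annual rate compounded daily, the periodic rate is the nominal rate divided by 365.
i = 0.13617 / 365 = 0.0003731 = 0.0373%.

0.0373%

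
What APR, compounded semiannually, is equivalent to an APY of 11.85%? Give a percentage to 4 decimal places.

(1 + r/2)^2 − 1 = 0.1185, so 1 + r/2 = 1.1185^(1/2).
r/2 = 0.057592, so r = 0.115183 = 11.5183%.

11.5183%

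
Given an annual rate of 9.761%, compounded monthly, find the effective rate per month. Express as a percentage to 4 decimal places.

0.8134%

With a nominal annual rate compounded monthly, the periodic rate is the nominal rate divided by 12.
i = 0.09761 / 12 = 0.0081342 = 0.8134%.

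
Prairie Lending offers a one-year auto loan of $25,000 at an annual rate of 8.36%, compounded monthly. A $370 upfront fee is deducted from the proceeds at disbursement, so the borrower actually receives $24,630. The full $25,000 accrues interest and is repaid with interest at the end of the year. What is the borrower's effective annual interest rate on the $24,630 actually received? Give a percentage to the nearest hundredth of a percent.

10.32%

Amount owed after one year: 25,000 × (1 + 0.0836/12)^12 = 25,000 × 1.086879 = $27,171.97.
Effective rate on net proceeds: 27,171.97 / 24,630 − 1 = 0.103206 = 10.32%.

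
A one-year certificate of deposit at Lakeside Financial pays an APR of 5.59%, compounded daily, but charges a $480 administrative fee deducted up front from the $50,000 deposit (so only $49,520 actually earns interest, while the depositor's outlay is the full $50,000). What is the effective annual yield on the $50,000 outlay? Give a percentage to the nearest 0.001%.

Value after one year: 49,520 × (1 + 0.0559/365)^365 = 49,520 × 1.057487 = $52,366.78.
Effective yield on the $50,000 outlay: 52,366.78 / 50,000 − 1 = 0.047336 = 4.734%.

4.734%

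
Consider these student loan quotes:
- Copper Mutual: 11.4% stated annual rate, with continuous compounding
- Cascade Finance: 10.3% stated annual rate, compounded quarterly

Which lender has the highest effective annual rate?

Copper Mutual

Copper Mutual: e^0.114 − 1 = 12.075%
Cascade Finance: (1 + 0.103/4)^4 − 1 = 10.705%
The highest effective annual rate is Copper Mutual at 12.075%.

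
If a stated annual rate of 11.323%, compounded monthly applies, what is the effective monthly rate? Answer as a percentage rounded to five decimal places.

With a nominal annual rate compounded monthly, the periodic rate is the nominal rate divided by 12.
i = 0.11323 / 12 = 0.0094358 = 0.94358%.

0.94358%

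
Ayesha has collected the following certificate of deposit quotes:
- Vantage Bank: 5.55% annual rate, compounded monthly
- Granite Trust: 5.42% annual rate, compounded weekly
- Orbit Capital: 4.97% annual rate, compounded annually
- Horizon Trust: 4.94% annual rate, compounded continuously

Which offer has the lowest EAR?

Vantage Bank: (1 + 0.0555/12)^12 − 1 = 5.693%
Granite Trust: (1 + 0.0542/52)^52 − 1 = 5.567%
Orbit Capital: compounded annually, EAR = 4.970%
Horizon Trust: e^0.0494 − 1 = 5.064%
The lowest effective annual rate is Orbit Capital at 4.970%.

Orbit Capital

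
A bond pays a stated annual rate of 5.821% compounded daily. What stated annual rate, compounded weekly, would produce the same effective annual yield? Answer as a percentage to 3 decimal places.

5.824%

EAR = (1 + 0.05821/365)^365 − 1 = 0.059933.
Solve (1 + r/52)^52 = 1.059933: r/52 = 1.059933^(1/52) − 1 = 0.001120, so r = 0.058238 = 5.824%.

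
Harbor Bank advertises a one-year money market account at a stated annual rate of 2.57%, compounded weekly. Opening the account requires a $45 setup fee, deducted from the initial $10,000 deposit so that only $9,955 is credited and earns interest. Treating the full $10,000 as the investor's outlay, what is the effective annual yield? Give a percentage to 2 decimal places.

2.14%

Value after one year: 9,955 × (1 + 0.0257/52)^52 = 9,955 × 1.026027 = $10,214.09.
Effective yield on the $10,000 outlay: 10,214.09 / 10,000 − 1 = 0.021409 = 2.14%.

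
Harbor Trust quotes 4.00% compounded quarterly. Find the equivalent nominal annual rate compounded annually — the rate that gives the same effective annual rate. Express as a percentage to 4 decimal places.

4.0604%

EAR = (1 + 0.0400/4)^4 − 1 = 0.040604.
Compounded annually, the equivalent nominal rate is the EAR itself: 4.0604%.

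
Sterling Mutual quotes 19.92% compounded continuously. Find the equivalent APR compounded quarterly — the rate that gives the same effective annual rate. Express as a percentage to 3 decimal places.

20.424%

EAR under continuous compounding: e^0.1992 − 1 = 0.220426.
Solve (1 + r/4)^4 = 1.220426: r/4 = 1.220426^(1/4) − 1 = 0.051061, so r = 0.204243 = 20.424%.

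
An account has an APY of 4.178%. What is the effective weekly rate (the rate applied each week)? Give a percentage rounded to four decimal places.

0.0787%

The per-week rate i satisfies (1 + i)^52 = 1 + 0.04178.
i = 1.04178^(1/52) − 1 = 0.0007874 = 0.0787%.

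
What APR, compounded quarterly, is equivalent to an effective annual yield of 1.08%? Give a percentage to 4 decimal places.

(1 + r/4)^4 − 1 = 0.0108, so 1 + r/4 = 1.0108^(1/4).
r/4 = 0.002689, so r = 0.010757 = 1.0757%.

1.0757%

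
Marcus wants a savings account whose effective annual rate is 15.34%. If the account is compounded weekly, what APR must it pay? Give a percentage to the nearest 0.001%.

(1 + r/52)^52 − 1 = 0.1534, so 1 + r/52 = 1.1534^(1/52).
r/52 = 0.002748, so r = 0.142910 = 14.291%.

14.291%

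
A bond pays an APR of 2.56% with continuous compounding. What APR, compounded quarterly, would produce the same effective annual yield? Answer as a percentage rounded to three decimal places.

EAR under continuous compounding: e^0.0256 − 1 = 0.025930.
Solve (1 + r/4)^4 = 1.025930: r/4 = 1.025930^(1/4) − 1 = 0.006421, so r = 0.025682 = 2.568%.

2.568%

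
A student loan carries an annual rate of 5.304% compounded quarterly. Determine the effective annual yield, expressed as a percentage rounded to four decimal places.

EAR = (1 + 0.05304/4)^4 − 1.
= 1.054104 − 1 = 5.4104%.

5.4104%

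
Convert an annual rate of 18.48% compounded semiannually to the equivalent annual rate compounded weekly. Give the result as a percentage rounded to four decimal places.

17.7055%

EAR = (1 + 0.1848/2)^2 − 1 = 0.193338.
Solve (1 + r/52)^52 = 1.193338: r/52 = 1.193338^(1/52) − 1 = 0.003405, so r = 0.177055 = 17.7055%.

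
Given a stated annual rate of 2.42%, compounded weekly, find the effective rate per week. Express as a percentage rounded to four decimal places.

0.0465%

With a nominal annual rate compounded weekly, the periodic rate is the nominal rate divided by 52.
i = 0.0242 / 52 = 0.0004654 = 0.0465%.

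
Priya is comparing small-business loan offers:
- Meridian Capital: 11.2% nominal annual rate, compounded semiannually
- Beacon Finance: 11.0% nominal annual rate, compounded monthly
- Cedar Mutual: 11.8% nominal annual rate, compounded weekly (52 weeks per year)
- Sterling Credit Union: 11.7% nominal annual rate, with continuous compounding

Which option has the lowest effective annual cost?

Meridian Capital: (1 + 0.112/2)^2 − 1 = 11.514%
Beacon Finance: (1 + 0.110/12)^12 − 1 = 11.572%
Cedar Mutual: (1 + 0.118/52)^52 − 1 = 12.509%
Sterling Credit Union: e^0.117 − 1 = 12.412%
The lowest effective annual rate is Meridian Capital at 11.514%.

Meridian Capital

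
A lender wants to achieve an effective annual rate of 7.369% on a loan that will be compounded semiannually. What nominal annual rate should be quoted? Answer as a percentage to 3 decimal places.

7.238%

(1 + r/2)^2 − 1 = 0.07369, so 1 + r/2 = 1.07369^(1/2).
r/2 = 0.036190, so r = 0.072380 = 7.238%.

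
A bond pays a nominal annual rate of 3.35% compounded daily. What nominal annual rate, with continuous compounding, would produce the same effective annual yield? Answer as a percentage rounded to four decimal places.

3.3498%

EAR = (1 + 0.0335/365)^365 − 1 = 0.034066.
Equivalent continuous rate: r = ln(1 + 0.034066) = 0.033498 = 3.3498%.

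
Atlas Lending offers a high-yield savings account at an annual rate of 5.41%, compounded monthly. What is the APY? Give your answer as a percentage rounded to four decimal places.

5.5462%

EAR = (1 + 0.0541/12)^12 − 1.
= 1.055462 − 1 = 5.5462%.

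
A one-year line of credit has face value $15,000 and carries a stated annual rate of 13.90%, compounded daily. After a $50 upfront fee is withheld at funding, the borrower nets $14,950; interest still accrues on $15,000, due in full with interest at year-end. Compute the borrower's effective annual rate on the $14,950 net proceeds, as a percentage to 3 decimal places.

Amount owed after one year: 15,000 × (1 + 0.1390/365)^365 = 15,000 × 1.149094 = $17,236.41.
Effective rate on net proceeds: 17,236.41 / 14,950 − 1 = 0.152937 = 15.294%.

15.294%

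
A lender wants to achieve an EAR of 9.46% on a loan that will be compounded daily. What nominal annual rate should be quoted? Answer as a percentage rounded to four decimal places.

(1 + r/365)^365 − 1 = 0.0946, so 1 + r/365 = 1.0946^(1/365).
r/365 = 0.000248, so r = 0.090400 = 9.0400%.

9.0400%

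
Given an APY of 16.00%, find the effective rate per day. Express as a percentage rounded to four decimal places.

0.0407%

The per-day rate i satisfies (1 + i)^365 = 1 + 0.1600.
i = 1.1600^(1/365) − 1 = 0.0004067 = 0.0407%.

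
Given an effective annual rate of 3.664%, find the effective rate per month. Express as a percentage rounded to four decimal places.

0.3003%

The per-month rate i satisfies (1 + i)^12 = 1 + 0.03664.
i = 1.03664^(1/12) − 1 = 0.0030032 = 0.3003%.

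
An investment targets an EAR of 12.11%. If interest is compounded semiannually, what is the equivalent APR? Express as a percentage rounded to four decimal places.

11.7640%

(1 + r/2)^2 − 1 = 0.1211, so 1 + r/2 = 1.1211^(1/2).
r/2 = 0.058820, so r = 0.117640 = 11.7640%.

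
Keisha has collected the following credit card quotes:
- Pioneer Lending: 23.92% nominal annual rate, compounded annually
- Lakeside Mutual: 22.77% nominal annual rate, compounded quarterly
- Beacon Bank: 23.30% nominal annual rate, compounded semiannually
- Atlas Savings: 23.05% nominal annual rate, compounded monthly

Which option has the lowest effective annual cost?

Pioneer Lending: compounded annually, EAR = 23.920%
Lakeside Mutual: (1 + 0.2277/4)^4 − 1 = 24.789%
Beacon Bank: (1 + 0.2330/2)^2 − 1 = 24.657%
Atlas Savings: (1 + 0.2305/12)^12 − 1 = 25.648%
The lowest effective annual rate is Pioneer Lending at 23.920%.

Pioneer Lending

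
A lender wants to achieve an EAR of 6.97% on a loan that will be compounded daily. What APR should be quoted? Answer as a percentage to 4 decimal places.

(1 + r/365)^365 − 1 = 0.0697, so 1 + r/365 = 1.0697^(1/365).
r/365 = 0.000185, so r = 0.067384 = 6.7384%.

6.7384%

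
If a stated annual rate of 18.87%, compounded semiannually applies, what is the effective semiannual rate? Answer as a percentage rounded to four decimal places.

With a nominal annual rate compounded semiannually, the periodic rate is the nominal rate divided by 2.
i = 0.1887 / 2 = 0.0943500 = 9.4350%.

9.4350%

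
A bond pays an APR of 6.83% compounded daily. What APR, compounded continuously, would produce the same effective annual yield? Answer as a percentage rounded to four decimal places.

EAR = (1 + 0.0683/365)^365 − 1 = 0.070680.
Equivalent continuous rate: r = ln(1 + 0.070680) = 0.068294 = 6.8294%.

6.8294%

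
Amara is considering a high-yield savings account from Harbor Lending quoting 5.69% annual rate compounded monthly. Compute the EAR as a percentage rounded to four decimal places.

EAR = (1 + 0.0569/12)^12 − 1.
= 1.058408 − 1 = 5.8408%.

5.8408%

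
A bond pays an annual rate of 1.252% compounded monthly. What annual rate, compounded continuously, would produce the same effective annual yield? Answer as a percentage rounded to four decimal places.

1.2513%

EAR = (1 + 0.01252/12)^12 − 1 = 0.012592.
Equivalent continuous rate: r = ln(1 + 0.012592) = 0.012513 = 1.2513%.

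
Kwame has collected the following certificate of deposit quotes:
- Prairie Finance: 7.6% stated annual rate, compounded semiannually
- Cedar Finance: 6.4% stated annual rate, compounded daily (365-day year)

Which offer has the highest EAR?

Prairie Finance: (1 + 0.076/2)^2 − 1 = 7.744%
Cedar Finance: (1 + 0.064/365)^365 − 1 = 6.609%
The highest effective annual rate is Prairie Finance at 7.744%.

Prairie Finance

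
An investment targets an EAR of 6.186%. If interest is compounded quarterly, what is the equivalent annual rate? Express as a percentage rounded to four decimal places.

(1 + r/4)^4 − 1 = 0.06186, so 1 + r/4 = 1.06186^(1/4).
r/4 = 0.015119, so r = 0.060475 = 6.0475%.

6.0475%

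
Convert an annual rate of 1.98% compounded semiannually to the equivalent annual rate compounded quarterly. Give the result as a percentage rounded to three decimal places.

EAR = (1 + 0.0198/2)^2 − 1 = 0.019898.
Solve (1 + r/4)^4 = 1.019898: r/4 = 1.019898^(1/4) − 1 = 0.004938, so r = 0.019751 = 1.975%.

1.975%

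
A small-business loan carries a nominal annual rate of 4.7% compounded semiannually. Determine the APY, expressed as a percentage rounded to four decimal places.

EAR = (1 + 0.047/2)^2 − 1.
= (1 + 0.023500)^2 − 1 = 1.047552 − 1 = 4.7552%.

4.7552%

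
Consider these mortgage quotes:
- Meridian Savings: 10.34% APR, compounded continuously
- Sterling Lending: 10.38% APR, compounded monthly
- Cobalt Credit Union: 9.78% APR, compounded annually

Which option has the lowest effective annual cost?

Meridian Savings: e^0.1034 − 1 = 10.893%
Sterling Lending: (1 + 0.1038/12)^12 − 1 = 10.888%
Cobalt Credit Union: compounded annually, EAR = 9.780%
The lowest effective annual rate is Cobalt Credit Union at 9.780%.

Cobalt Credit Union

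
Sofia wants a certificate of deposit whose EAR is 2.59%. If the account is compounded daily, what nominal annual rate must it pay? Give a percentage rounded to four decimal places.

2.5571%

(1 + r/365)^365 − 1 = 0.0259, so 1 + r/365 = 1.0259^(1/365).
r/365 = 0.000070, so r = 0.025571 = 2.5571%.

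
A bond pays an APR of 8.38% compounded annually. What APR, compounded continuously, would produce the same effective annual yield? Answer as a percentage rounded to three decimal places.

Compounded annually, EAR = nominal = 0.083800.
Equivalent continuous rate: r = ln(1 + 0.083800) = 0.080473 = 8.047%.

8.047%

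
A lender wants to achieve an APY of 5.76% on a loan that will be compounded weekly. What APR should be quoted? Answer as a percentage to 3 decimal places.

(1 + r/52)^52 − 1 = 0.0576, so 1 + r/52 = 1.0576^(1/52).
r/52 = 0.001078, so r = 0.056032 = 5.603%.

5.603%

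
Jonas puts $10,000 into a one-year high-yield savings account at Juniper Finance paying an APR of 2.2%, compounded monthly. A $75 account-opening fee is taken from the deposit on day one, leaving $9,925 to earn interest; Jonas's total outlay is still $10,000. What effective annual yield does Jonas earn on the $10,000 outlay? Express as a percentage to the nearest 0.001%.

Value after one year: 9,925 × (1 + 0.022/12)^12 = 9,925 × 1.022223 = $10,145.57.
Effective yield on the $10,000 outlay: 10,145.57 / 10,000 − 1 = 0.014557 = 1.456%.

1.456%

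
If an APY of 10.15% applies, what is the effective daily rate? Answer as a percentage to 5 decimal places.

0.02649%

The per-day rate i satisfies (1 + i)^365 = 1 + 0.1015.
i = 1.1015^(1/365) − 1 = 0.0002649 = 0.02649%.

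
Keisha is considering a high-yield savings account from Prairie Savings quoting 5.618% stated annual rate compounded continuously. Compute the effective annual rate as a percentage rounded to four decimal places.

5.7788%

With continuous compounding, EAR = e^0.05618 − 1.
e^0.05618 = 1.057788, so EAR = 0.057788 = 5.7788%.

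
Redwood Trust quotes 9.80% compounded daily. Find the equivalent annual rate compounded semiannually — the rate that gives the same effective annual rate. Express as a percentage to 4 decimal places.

EAR = (1 + 0.0980/365)^365 − 1 = 0.102948.
Solve (1 + r/2)^2 = 1.102948: r/2 = 1.102948^(1/2) − 1 = 0.050213, so r = 0.100427 = 10.0427%.

10.0427%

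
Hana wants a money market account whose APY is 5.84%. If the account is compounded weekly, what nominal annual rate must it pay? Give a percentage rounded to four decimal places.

(1 + r/52)^52 − 1 = 0.0584, so 1 + r/52 = 1.0584^(1/52).
r/52 = 0.001092, so r = 0.056789 = 5.6789%.

5.6789%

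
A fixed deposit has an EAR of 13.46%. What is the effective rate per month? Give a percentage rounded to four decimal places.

The per-month rate i satisfies (1 + i)^12 = 1 + 0.1346.
i = 1.1346^(1/12) − 1 = 0.0105789 = 1.0579%.

1.0579%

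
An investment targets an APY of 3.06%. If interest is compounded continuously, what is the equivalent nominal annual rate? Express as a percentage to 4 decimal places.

Continuous: nominal r satisfies e^r − 1 = 0.0306.
r = ln(1 + 0.0306) = ln(1.0306) = 0.030141 = 3.0141%.

3.0141%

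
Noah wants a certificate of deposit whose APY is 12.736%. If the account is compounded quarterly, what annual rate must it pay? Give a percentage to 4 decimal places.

(1 + r/4)^4 − 1 = 0.12736, so 1 + r/4 = 1.12736^(1/4).
r/4 = 0.030423, so r = 0.121693 = 12.1693%.

12.1693%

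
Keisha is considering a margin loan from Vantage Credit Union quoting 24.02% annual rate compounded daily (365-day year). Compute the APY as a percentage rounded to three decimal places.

EAR = (1 + 0.2402/365)^365 − 1.
= (1 + 0.000658)^365 − 1 = 1.271403 − 1 = 27.140%.

27.140%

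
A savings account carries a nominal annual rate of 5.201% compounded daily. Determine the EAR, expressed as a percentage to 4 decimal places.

EAR = (1 + 0.05201/365)^365 − 1.
= (1 + 0.000142)^365 − 1 = 1.053382 − 1 = 5.3382%.

5.3382%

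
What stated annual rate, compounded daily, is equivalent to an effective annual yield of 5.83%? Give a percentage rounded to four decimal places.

5.6668%

(1 + r/365)^365 − 1 = 0.0583, so 1 + r/365 = 1.0583^(1/365).
r/365 = 0.000155, so r = 0.056668 = 5.6668%.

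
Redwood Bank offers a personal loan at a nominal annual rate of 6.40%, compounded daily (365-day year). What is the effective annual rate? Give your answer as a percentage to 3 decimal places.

6.609%

EAR = (1 + 0.0640/365)^365 − 1.
= 1.066086 − 1 = 6.609%.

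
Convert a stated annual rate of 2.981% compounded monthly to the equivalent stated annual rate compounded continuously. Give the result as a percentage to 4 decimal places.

2.9773%

EAR = (1 + 0.02981/12)^12 − 1 = 0.030221.
Equivalent continuous rate: r = ln(1 + 0.030221) = 0.029773 = 2.9773%.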